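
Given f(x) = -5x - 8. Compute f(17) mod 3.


f(17) = -93
-93 mod 3 = 0

0


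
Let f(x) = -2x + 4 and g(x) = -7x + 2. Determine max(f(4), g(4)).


f(4) = -4
g(4) = -26
max = -4

-4


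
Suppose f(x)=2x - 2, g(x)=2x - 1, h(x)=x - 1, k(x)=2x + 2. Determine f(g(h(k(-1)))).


k(-1) = 0
h(0) = -1
g(-1) = -3
f(-3) = -8

-8


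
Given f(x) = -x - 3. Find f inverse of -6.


Solve -x - 3 = -6
x = (-6 + 3) / (-1) = 3

3


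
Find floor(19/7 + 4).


19/7 = 2.7143
2.7143 + 4 = 6.7143
floor(6.7143) = 6

6


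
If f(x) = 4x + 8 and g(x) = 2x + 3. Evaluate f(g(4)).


g(4) = 11
f(11) = 52

52


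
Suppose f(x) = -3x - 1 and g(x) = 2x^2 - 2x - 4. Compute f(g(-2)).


g(-2) = 8
f(8) = -25

-25


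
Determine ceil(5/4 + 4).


5/4 = 1.25
1.25 + 4 = 5.25
ceil(5.25) = 6

6


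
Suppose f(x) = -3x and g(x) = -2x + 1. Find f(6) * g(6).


f(6) = -18
g(6) = -11
Product = 198

198


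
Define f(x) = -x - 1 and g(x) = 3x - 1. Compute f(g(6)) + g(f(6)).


-40


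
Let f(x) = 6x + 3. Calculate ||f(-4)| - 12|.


f(-4) = -21
|-21| = 21
|21 - 12| = 9

9


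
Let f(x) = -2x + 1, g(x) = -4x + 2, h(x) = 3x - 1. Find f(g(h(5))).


h(5) = 14
g(14) = -54
f(-54) = 109

109


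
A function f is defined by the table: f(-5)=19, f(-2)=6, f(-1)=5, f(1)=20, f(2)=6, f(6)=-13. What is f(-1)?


5


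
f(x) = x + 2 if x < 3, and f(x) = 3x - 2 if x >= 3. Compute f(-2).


-2 satisfies x < 3
f(-2) = 0

0


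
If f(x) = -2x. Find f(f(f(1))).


f(1) = -2
f(-2) = 4
f(4) = -8

-8


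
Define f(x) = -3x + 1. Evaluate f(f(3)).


25


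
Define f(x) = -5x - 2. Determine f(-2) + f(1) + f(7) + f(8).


f(-2) = 8
f(1) = -7
f(7) = -37
f(8) = -42
Sum = -78

-78


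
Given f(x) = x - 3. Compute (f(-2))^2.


f(-2) = -5
(-5)^2 = 25

25


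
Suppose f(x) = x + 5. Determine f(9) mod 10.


f(9) = 14
14 mod 10 = 4

4


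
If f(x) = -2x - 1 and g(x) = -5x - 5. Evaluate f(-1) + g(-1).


f(-1) = 1
g(-1) = 0
Sum = 1

1


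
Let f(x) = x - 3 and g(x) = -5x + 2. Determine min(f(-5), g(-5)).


f(-5) = -8
g(-5) = 27
min = -8

-8


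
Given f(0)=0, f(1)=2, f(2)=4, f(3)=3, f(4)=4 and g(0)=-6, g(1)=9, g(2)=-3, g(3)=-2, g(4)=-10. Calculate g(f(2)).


-10


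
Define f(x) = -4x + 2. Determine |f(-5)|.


f(-5) = 22
|22| = 22

22


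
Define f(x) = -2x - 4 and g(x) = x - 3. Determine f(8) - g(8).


f(8) = -20
g(8) = 5
Difference = -25

-25


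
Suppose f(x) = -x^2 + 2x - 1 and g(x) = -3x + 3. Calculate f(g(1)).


-1


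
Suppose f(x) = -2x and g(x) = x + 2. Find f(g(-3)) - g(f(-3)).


f(g(-3)) = 2
g(f(-3)) = 8
Difference = -6

-6


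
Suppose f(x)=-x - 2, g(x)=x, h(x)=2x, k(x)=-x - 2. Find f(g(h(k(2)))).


k(2) = -4
h(-4) = -8
g(-8) = -8
f(-8) = 6

6


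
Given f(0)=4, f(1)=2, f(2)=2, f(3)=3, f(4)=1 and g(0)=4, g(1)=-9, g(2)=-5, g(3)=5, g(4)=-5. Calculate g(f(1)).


f(1) = 2
g(2) = -5

-5


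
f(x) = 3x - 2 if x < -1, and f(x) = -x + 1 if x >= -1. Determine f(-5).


-5 satisfies x < -1
f(-5) = -17

-17


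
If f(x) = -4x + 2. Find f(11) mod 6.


f(11) = -42
-42 mod 6 = 0

0


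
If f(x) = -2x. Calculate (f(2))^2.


16


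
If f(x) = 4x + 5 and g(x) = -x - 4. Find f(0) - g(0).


f(0) = 5
g(0) = -4
Difference = 9

9


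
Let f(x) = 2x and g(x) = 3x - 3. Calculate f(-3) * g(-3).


f(-3) = -6
g(-3) = -12
Product = 72

72


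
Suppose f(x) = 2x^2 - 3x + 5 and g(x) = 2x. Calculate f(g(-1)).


g(-1) = -2
f(-2) = 2*(-2)^2 - 3*(-2) + 5 = 19

19


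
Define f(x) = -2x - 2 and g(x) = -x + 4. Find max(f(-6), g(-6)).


f(-6) = 10
g(-6) = 10
max = 10

10


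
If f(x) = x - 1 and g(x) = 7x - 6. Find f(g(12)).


77


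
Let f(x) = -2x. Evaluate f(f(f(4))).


f(4) = -8
f(-8) = 16
f(16) = -32

-32


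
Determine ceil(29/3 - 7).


3


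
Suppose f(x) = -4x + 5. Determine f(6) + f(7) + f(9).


f(6) = -19
f(7) = -23
f(9) = -31
Sum = -73

-73


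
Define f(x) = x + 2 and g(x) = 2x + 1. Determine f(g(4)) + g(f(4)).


f(g(4)) = 11
g(f(4)) = 13
Sum = 24

24


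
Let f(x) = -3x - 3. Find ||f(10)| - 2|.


f(10) = -33
|-33| = 33
|33 - 2| = 31

31


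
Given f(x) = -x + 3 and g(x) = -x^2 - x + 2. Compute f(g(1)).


g(1) = 0
f(0) = 3

3


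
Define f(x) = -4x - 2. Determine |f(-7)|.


f(-7) = 26
|26| = 26

26


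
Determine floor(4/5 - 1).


4/5 = 0.8
0.8 - 1 = -0.2
floor(-0.2) = -1

-1


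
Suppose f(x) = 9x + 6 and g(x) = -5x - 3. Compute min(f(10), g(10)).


f(10) = 96
g(10) = -53
min = -53

-53


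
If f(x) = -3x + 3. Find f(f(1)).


3


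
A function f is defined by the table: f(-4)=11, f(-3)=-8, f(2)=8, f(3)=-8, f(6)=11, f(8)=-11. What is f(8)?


Reading from the table at x = 8

-11


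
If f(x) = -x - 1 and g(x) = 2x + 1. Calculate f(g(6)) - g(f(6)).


f(g(6)) = -14
g(f(6)) = -13
Difference = -1

-1


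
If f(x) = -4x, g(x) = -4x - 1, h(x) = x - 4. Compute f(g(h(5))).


h(5) = 1
g(1) = -5
f(-5) = 20

20


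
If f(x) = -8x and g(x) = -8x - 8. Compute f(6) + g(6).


-104


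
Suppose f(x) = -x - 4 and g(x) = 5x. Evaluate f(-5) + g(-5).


f(-5) = 1
g(-5) = -25
Sum = -24

-24


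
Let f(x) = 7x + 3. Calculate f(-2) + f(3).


f(-2) = -11
f(3) = 24
Sum = 13

13


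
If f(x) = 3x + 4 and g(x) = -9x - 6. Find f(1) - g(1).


f(1) = 7
g(1) = -15
Difference = 22

22


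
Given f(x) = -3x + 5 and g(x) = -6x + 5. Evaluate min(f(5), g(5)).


-25


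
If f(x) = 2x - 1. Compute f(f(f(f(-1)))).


f(-1) = -3
f(-3) = -7
f(-7) = -15
f(-15) = -31

-31


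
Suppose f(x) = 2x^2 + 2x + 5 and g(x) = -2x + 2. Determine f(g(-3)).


g(-3) = 8
f(8) = 2*(8)^2 + 2*(8) + 5 = 149

149


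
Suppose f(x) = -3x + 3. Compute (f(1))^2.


f(1) = 0
(0)^2 = 0

0


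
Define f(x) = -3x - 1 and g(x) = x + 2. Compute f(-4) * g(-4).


f(-4) = 11
g(-4) = -2
Product = -22

-22


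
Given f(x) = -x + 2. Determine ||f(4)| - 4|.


f(4) = -2
|-2| = 2
|2 - 4| = 2

2


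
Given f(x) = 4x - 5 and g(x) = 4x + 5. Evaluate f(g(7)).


g(7) = 33
f(33) = 127

127


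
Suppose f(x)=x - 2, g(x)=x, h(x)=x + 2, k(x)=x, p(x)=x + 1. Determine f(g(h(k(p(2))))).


p(2) = 3
k(3) = 3
h(3) = 5
g(5) = 5
f(5) = 3

3


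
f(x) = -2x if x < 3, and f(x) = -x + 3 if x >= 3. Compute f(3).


3 satisfies x >= 3
f(3) = 0

0


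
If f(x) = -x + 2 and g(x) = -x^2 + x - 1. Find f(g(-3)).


g(-3) = -13
f(-13) = 15

15


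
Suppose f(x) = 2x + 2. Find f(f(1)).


f(1) = 4
f(4) = 10

10


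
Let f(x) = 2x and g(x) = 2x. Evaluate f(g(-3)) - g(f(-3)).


f(g(-3)) = -12
g(f(-3)) = -12
Difference = 0

0


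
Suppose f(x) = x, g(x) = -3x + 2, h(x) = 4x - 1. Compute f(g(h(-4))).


h(-4) = -17
g(-17) = 53
f(53) = 53

53


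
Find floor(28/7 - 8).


28/7 = 4
4 - 8 = -4
floor(-4) = -4

-4


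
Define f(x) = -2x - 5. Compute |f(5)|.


f(5) = -15
|-15| = 15

15


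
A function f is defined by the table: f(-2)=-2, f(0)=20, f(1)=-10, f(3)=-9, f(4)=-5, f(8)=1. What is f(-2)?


Reading from the table at x = -2

-2


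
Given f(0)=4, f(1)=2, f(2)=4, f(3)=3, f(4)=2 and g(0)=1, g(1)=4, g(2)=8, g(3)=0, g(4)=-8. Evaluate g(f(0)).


f(0) = 4
g(4) = -8

-8


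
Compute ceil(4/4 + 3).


4/4 = 1
1 + 3 = 4
ceil(4) = 4

4


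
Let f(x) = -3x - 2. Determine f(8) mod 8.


f(8) = -26
-26 mod 8 = 6

6


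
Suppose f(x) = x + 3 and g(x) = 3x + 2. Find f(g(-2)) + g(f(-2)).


f(g(-2)) = -1
g(f(-2)) = 5
Sum = 4

4


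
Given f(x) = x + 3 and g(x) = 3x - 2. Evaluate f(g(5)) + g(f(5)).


f(g(5)) = 16
g(f(5)) = 22
Sum = 38

38


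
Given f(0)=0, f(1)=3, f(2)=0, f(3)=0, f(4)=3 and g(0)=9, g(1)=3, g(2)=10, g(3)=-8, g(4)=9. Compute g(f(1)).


-8


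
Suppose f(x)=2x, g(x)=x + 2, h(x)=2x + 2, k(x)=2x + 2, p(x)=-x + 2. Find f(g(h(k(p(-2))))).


p(-2) = 4
k(4) = 10
h(10) = 22
g(22) = 24
f(24) = 48

48


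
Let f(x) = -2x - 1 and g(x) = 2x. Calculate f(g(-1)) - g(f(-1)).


f(g(-1)) = 3
g(f(-1)) = 2
Difference = 1

1


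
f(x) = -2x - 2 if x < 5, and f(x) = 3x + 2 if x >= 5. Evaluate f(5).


5 satisfies x >= 5
f(5) = 17

17


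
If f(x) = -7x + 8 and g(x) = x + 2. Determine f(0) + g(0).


f(0) = 8
g(0) = 2
Sum = 10

10


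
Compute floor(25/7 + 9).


25/7 = 3.5714
3.5714 + 9 = 12.5714
floor(12.5714) = 12

12


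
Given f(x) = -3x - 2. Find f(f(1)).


f(1) = -5
f(-5) = 13

13


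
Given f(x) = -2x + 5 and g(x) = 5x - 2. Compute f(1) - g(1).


f(1) = 3
g(1) = 3
Difference = 0

0


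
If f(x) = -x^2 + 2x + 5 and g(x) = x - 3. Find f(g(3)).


5


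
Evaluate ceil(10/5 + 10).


10/5 = 2
2 + 10 = 12
ceil(12) = 12

12


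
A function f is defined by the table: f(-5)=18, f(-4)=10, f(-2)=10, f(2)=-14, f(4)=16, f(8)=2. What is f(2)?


Reading from the table at x = 2

-14


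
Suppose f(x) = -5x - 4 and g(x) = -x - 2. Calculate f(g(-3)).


-9


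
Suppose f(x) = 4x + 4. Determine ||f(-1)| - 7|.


7


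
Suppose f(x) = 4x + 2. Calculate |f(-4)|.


f(-4) = -14
|-14| = 14

14


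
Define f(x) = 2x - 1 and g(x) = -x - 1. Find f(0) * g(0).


f(0) = -1
g(0) = -1
Product = 1

1


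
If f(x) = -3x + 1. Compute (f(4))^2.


f(4) = -11
(-11)^2 = 121

121


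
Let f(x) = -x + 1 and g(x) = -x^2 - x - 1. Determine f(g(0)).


g(0) = -1
f(-1) = 2

2


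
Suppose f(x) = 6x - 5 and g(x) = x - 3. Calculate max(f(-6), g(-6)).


f(-6) = -41
g(-6) = -9
max = -9

-9


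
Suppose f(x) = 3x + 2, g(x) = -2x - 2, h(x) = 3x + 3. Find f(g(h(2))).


h(2) = 9
g(9) = -20
f(-20) = -58

-58


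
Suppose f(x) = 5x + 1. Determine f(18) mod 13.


0


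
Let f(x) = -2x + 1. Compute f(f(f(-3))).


f(-3) = 7
f(7) = -13
f(-13) = 27

27


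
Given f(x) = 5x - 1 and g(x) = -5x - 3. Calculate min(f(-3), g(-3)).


f(-3) = -16
g(-3) = 12
min = -16

-16


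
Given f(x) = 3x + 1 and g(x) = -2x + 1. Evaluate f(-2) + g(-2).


f(-2) = -5
g(-2) = 5
Sum = 0

0


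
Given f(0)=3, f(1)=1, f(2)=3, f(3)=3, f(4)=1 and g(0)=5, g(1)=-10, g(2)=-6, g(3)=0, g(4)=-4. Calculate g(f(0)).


f(0) = 3
g(3) = 0

0


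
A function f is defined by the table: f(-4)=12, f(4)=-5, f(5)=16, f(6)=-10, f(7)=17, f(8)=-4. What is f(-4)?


Reading from the table at x = -4

12


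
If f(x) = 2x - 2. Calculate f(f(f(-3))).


f(-3) = -8
f(-8) = -18
f(-18) = -38

-38


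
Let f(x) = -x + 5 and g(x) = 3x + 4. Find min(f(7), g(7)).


-2


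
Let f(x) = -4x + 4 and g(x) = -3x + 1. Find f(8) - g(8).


f(8) = -28
g(8) = -23
Difference = -5

-5


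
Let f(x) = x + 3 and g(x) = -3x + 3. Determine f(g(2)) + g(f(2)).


f(g(2)) = 0
g(f(2)) = -12
Sum = -12

-12


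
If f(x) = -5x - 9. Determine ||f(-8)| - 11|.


f(-8) = 31
|31| = 31
|31 - 11| = 20

20


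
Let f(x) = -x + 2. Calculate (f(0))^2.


f(0) = 2
(2)^2 = 4

4


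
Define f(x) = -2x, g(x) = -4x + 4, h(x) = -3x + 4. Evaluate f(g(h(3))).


h(3) = -5
g(-5) = 24
f(24) = -48

-48


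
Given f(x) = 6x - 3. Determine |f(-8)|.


f(-8) = -51
|-51| = 51

51


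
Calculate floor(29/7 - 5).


29/7 = 4.1429
4.1429 - 5 = -0.8571
floor(-0.8571) = -1

-1


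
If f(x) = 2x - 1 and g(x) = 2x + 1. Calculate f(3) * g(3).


f(3) = 5
g(3) = 7
Product = 35

35


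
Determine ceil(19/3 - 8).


19/3 = 6.3333
6.3333 - 8 = -1.6667
ceil(-1.6667) = -1

-1


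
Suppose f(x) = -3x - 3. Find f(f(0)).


f(0) = -3
f(-3) = 6

6


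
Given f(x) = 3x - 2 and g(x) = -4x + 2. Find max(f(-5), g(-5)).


f(-5) = -17
g(-5) = 22
max = 22

22


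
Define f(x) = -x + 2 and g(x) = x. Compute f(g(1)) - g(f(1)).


f(g(1)) = 1
g(f(1)) = 1
Difference = 0

0


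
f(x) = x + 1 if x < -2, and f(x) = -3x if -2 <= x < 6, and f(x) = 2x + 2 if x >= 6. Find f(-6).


-6 satisfies x < -2
f(-6) = -5

-5


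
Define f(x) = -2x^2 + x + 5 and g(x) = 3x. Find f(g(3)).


-148


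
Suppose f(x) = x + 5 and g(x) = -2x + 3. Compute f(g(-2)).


12


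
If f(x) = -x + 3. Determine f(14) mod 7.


f(14) = -11
-11 mod 7 = 3

3


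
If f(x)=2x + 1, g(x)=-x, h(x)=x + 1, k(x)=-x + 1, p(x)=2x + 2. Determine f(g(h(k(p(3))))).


p(3) = 8
k(8) = -7
h(-7) = -6
g(-6) = 6
f(6) = 13

13


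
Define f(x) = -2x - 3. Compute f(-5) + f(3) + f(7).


f(-5) = 7
f(3) = -9
f(7) = -17
Sum = -19

-19


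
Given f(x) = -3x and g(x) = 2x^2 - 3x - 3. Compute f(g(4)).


-51


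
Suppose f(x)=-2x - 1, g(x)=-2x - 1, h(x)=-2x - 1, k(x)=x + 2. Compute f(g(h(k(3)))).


-43


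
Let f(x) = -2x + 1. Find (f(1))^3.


f(1) = -1
(-1)^3 = -1

-1


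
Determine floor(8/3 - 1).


1


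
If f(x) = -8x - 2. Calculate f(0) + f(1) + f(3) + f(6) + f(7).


f(0) = -2
f(1) = -10
f(3) = -26
f(6) = -50
f(7) = -58
Sum = -146

-146


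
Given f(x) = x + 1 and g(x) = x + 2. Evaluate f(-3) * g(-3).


2


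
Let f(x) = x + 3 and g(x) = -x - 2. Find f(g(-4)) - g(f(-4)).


f(g(-4)) = 5
g(f(-4)) = -1
Difference = 6

6


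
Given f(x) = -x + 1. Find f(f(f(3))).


f(3) = -2
f(-2) = 3
f(3) = -2

-2


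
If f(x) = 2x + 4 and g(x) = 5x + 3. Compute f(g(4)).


50


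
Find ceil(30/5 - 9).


30/5 = 6
6 - 9 = -3
ceil(-3) = -3

-3


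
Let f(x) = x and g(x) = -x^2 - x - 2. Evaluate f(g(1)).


g(1) = -4
f(-4) = -4

-4


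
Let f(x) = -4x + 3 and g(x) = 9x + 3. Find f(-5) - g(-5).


f(-5) = 23
g(-5) = -42
Difference = 65

65


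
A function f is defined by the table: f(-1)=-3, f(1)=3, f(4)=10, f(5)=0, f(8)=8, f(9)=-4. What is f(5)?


Reading from the table at x = 5

0


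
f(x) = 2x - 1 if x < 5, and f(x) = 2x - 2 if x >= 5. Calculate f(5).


8


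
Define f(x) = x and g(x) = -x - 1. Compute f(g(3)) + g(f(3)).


f(g(3)) = -4
g(f(3)) = -4
Sum = -8

-8


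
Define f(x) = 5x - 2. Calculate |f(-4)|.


f(-4) = -22
|-22| = 22

22


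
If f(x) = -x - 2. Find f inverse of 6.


-8


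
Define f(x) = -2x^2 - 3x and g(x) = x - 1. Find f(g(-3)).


g(-3) = -4
f(-4) = (-2)*(-4)^2 - 3*(-4) = -20

-20


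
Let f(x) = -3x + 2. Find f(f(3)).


f(3) = -7
f(-7) = 23

23


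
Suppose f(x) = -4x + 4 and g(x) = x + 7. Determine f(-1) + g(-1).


f(-1) = 8
g(-1) = 6
Sum = 14

14


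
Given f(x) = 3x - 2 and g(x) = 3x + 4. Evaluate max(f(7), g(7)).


f(7) = 19
g(7) = 25
max = 25

25


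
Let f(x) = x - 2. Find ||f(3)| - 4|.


f(3) = 1
|1| = 1
|1 - 4| = 3

3


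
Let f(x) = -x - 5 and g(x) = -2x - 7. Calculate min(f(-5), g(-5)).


f(-5) = 0
g(-5) = 3
min = 0

0


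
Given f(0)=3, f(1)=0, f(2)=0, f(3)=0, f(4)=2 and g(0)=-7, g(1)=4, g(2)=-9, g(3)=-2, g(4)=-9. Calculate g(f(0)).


f(0) = 3
g(3) = -2

-2


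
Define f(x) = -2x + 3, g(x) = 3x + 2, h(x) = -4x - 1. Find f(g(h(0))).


5


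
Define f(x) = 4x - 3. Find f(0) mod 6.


3


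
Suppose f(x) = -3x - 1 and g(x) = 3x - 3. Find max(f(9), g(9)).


f(9) = -28
g(9) = 24
max = 24

24


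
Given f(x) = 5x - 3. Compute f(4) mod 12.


5


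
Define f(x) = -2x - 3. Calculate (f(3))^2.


f(3) = -9
(-9)^2 = 81

81


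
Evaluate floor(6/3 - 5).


-3


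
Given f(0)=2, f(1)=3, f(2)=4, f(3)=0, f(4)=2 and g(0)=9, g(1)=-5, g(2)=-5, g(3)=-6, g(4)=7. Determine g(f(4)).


f(4) = 2
g(2) = -5

-5


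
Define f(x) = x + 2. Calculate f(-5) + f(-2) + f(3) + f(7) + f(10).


f(-5) = -3
f(-2) = 0
f(3) = 5
f(7) = 9
f(10) = 12
Sum = 23

23


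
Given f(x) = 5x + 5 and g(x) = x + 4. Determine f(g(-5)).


g(-5) = -1
f(-1) = 0

0


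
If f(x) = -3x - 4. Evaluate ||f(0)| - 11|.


7


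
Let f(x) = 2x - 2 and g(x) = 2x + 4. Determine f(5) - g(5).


f(5) = 8
g(5) = 14
Difference = -6

-6


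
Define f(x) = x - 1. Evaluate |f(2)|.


f(2) = 1
|1| = 1

1


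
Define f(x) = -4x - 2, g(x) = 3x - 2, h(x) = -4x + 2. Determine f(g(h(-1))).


-66


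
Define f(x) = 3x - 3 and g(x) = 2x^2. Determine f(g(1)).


3


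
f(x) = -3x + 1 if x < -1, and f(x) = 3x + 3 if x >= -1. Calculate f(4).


4 satisfies x >= -1
f(4) = 15

15


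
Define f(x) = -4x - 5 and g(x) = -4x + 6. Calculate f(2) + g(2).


f(2) = -13
g(2) = -2
Sum = -15

-15


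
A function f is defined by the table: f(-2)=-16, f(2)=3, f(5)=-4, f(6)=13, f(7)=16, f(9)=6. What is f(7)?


Reading from the table at x = 7

16


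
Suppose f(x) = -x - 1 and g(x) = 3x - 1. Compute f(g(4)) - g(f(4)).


f(g(4)) = -12
g(f(4)) = -16
Difference = 4

4


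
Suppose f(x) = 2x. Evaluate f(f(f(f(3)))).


f(3) = 6
f(6) = 12
f(12) = 24
f(24) = 48

48


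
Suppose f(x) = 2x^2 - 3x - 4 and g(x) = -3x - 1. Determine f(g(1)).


g(1) = -4
f(-4) = 2*(-4)^2 - 3*(-4) - 4 = 40

40


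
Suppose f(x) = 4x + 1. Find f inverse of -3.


Solve 4x + 1 = -3
x = (-3 - 1) / 4 = -1

-1


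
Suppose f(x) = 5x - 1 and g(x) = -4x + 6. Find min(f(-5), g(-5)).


f(-5) = -26
g(-5) = 26
min = -26

-26


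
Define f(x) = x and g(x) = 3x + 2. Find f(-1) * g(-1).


f(-1) = -1
g(-1) = -1
Product = 1

1


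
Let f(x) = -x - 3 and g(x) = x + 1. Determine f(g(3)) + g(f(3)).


f(g(3)) = -7
g(f(3)) = -5
Sum = -12

-12


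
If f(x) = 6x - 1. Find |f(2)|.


f(2) = 11
|11| = 11

11


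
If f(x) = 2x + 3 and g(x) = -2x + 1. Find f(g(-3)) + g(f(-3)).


f(g(-3)) = 17
g(f(-3)) = 7
Sum = 24

24


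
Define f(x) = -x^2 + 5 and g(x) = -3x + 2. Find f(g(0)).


g(0) = 2
f(2) = (-1)*(2)^2 + 5 = 1

1


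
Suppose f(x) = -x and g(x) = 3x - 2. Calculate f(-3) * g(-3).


f(-3) = 3
g(-3) = -11
Product = -33

-33


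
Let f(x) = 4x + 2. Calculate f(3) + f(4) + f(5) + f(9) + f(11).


f(3) = 14
f(4) = 18
f(5) = 22
f(9) = 38
f(11) = 46
Sum = 138

138


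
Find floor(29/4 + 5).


29/4 = 7.25
7.25 + 5 = 12.25
floor(12.25) = 12

12


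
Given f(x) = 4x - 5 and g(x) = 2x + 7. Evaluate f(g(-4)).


g(-4) = -1
f(-1) = -9

-9


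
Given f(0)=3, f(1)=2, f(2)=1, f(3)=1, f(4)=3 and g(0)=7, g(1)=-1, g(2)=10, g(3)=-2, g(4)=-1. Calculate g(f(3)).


f(3) = 1
g(1) = -1

-1


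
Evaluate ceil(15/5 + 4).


15/5 = 3
3 + 4 = 7
ceil(7) = 7

7


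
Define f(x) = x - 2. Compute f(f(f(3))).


f(3) = 1
f(1) = -1
f(-1) = -3

-3


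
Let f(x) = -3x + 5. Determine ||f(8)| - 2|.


17


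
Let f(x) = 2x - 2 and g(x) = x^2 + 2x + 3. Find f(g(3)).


g(3) = 18
f(18) = 34

34


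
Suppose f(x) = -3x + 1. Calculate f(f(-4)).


f(-4) = 13
f(13) = -38

-38


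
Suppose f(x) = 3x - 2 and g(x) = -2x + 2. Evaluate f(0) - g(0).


f(0) = -2
g(0) = 2
Difference = -4

-4


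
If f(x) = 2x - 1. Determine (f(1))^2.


f(1) = 1
(1)^2 = 1

1


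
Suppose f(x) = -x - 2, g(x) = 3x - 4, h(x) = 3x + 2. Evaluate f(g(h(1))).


h(1) = 5
g(5) = 11
f(11) = -13

-13


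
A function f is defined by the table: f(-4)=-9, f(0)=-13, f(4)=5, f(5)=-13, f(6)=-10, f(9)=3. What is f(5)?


-13


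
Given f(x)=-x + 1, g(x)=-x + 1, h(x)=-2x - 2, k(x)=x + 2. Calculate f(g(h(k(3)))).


k(3) = 5
h(5) = -12
g(-12) = 13
f(13) = -12

-12


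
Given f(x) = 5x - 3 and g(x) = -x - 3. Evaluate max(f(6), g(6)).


f(6) = 27
g(6) = -9
max = 27

27


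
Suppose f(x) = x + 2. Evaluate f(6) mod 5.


f(6) = 8
8 mod 5 = 3

3


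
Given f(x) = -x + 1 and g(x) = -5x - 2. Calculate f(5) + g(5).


f(5) = -4
g(5) = -27
Sum = -31

-31


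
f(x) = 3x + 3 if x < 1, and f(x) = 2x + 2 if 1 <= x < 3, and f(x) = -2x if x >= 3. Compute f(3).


3 satisfies x >= 3
f(3) = -6

-6


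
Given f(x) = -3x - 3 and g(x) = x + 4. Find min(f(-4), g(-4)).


f(-4) = 9
g(-4) = 0
min = 0

0


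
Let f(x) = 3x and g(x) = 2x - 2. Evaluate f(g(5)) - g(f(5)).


f(g(5)) = 24
g(f(5)) = 28
Difference = -4

-4


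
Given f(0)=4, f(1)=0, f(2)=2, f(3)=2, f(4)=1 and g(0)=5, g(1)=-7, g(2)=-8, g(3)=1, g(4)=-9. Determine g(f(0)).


f(0) = 4
g(4) = -9

-9


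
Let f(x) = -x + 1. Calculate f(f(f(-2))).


f(-2) = 3
f(3) = -2
f(-2) = 3

3


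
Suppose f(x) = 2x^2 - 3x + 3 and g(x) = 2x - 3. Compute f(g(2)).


g(2) = 1
f(1) = 2*(1)^2 - 3*(1) + 3 = 2

2


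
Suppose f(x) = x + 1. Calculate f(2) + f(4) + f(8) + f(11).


f(2) = 3
f(4) = 5
f(8) = 9
f(11) = 12
Sum = 29

29


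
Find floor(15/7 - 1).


1


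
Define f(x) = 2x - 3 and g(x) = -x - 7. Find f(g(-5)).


g(-5) = -2
f(-2) = -7

-7


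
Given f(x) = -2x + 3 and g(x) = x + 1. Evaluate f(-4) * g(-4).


f(-4) = 11
g(-4) = -3
Product = -33

-33


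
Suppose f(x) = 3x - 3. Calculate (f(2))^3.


f(2) = 3
(3)^3 = 27

27


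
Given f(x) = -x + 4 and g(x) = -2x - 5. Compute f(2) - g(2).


11


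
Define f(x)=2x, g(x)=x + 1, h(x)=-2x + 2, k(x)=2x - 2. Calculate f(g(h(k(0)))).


k(0) = -2
h(-2) = 6
g(6) = 7
f(7) = 14

14


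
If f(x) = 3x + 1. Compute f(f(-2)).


f(-2) = -5
f(-5) = -14

-14


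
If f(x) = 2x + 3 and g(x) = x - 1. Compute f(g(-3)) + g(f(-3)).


-9


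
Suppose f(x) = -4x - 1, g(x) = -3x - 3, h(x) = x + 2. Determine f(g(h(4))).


h(4) = 6
g(6) = -21
f(-21) = 83

83


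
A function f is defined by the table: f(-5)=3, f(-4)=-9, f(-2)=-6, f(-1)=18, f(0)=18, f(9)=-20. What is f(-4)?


-9


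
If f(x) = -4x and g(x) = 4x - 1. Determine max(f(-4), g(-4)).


f(-4) = 16
g(-4) = -17
max = 16

16


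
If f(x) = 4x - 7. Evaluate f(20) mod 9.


f(20) = 73
73 mod 9 = 1

1


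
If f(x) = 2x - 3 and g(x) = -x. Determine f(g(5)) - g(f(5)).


f(g(5)) = -13
g(f(5)) = -7
Difference = -6

-6


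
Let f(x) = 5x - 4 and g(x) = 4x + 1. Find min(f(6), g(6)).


f(6) = 26
g(6) = 25
min = 25

25


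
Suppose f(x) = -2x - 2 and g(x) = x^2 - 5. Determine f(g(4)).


g(4) = 11
f(11) = -24

-24


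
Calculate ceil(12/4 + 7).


12/4 = 3
3 + 7 = 10
ceil(10) = 10

10


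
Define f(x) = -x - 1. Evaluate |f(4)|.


f(4) = -5
|-5| = 5

5


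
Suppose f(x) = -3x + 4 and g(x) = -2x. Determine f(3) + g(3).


f(3) = -5
g(3) = -6
Sum = -11

-11


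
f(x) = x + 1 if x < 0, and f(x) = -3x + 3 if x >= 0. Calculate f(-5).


-5 satisfies x < 0
f(-5) = -4

-4


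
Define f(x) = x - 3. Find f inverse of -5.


Solve x - 3 = -5
x = (-5 + 3) / 1 = -2

-2


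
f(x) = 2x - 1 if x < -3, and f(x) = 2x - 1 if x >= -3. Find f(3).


3 satisfies x >= -3
f(3) = 5

5


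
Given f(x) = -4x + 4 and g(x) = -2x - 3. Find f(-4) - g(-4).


f(-4) = 20
g(-4) = 5
Difference = 15

15


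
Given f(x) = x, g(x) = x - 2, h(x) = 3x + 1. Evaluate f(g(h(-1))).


h(-1) = -2
g(-2) = -4
f(-4) = -4

-4


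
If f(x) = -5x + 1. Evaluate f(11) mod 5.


f(11) = -54
-54 mod 5 = 1

1


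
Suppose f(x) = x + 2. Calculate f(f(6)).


f(6) = 8
f(8) = 10

10


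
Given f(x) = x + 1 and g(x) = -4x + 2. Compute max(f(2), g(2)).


f(2) = 3
g(2) = -6
max = 3

3


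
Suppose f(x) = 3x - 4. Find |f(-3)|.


f(-3) = -13
|-13| = 13

13


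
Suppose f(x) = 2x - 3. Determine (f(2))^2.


f(2) = 1
(1)^2 = 1

1


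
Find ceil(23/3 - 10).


23/3 = 7.6667
7.6667 - 10 = -2.3333
ceil(-2.3333) = -2

-2


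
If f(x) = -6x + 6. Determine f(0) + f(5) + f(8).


f(0) = 6
f(5) = -24
f(8) = -42
Sum = -60

-60


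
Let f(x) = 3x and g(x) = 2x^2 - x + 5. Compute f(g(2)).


g(2) = 11
f(11) = 33

33


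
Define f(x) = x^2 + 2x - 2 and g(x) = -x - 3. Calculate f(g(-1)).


g(-1) = -2
f(-2) = 1*(-2)^2 + 2*(-2) - 2 = -2

-2


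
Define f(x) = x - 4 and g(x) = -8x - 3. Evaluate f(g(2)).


-23


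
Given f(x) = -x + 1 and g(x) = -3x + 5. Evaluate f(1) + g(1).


f(1) = 0
g(1) = 2
Sum = 2

2


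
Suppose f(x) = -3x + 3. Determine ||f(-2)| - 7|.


f(-2) = 9
|9| = 9
|9 - 7| = 2

2


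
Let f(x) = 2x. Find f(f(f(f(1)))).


f(1) = 2
f(2) = 4
f(4) = 8
f(8) = 16

16


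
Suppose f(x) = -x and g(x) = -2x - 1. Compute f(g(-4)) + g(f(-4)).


f(g(-4)) = -7
g(f(-4)) = -9
Sum = -16

-16


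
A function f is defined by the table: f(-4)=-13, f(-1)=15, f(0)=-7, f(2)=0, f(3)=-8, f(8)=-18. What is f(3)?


Reading from the table at x = 3

-8


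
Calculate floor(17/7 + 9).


11


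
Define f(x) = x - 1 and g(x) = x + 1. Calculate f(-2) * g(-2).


f(-2) = -3
g(-2) = -1
Product = 3

3


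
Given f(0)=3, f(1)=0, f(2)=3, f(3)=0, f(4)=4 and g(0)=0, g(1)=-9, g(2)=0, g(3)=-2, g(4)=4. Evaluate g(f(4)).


f(4) = 4
g(4) = 4

4


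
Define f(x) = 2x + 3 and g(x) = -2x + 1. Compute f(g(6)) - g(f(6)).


f(g(6)) = -19
g(f(6)) = -29
Difference = 10

10


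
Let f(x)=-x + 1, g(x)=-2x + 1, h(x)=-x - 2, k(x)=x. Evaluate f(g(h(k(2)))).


k(2) = 2
h(2) = -4
g(-4) = 9
f(9) = -8

-8


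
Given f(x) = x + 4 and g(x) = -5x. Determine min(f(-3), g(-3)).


f(-3) = 1
g(-3) = 15
min = 1

1


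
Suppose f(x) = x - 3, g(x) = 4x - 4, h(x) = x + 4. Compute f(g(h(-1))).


h(-1) = 3
g(3) = 8
f(8) = 5

5


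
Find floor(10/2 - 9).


10/2 = 5
5 - 9 = -4
floor(-4) = -4

-4


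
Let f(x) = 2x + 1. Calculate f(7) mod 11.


4


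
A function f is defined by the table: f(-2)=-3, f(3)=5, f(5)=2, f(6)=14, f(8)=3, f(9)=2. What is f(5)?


2


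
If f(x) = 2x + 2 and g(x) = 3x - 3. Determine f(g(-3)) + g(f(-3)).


f(g(-3)) = -22
g(f(-3)) = -15
Sum = -37

-37


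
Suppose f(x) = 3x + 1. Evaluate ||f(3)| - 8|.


f(3) = 10
|10| = 10
|10 - 8| = 2

2


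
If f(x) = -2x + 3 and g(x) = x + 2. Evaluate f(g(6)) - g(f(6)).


-6


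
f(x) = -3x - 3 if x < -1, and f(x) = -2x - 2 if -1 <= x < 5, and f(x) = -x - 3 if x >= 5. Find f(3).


3 satisfies -1 <= x < 5
f(3) = -8

-8


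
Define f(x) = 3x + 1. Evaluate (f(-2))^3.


-125


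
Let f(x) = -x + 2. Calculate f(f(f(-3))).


f(-3) = 5
f(5) = -3
f(-3) = 5

5


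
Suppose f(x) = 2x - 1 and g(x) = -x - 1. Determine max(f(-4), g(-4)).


f(-4) = -9
g(-4) = 3
max = 3

3


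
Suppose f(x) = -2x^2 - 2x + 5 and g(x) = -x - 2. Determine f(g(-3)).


1


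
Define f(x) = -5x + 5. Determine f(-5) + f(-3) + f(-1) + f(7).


f(-5) = 30
f(-3) = 20
f(-1) = 10
f(7) = -30
Sum = 30

30


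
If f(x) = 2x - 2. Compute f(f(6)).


18


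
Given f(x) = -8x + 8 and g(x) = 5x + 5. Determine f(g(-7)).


g(-7) = -30
f(-30) = 248

248


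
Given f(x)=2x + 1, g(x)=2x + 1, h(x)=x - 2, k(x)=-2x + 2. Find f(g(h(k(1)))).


k(1) = 0
h(0) = -2
g(-2) = -3
f(-3) = -5

-5


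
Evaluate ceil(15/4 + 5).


15/4 = 3.75
3.75 + 5 = 8.75
ceil(8.75) = 9

9


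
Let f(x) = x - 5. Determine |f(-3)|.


8


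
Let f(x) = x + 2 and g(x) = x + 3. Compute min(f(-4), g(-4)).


f(-4) = -2
g(-4) = -1
min = -2

-2


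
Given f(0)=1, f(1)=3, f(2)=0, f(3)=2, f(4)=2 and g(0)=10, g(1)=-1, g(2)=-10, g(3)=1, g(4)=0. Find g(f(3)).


-10


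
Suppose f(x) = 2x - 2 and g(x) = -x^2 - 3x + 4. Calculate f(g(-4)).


g(-4) = 0
f(0) = -2

-2


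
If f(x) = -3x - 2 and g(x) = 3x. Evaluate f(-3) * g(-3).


f(-3) = 7
g(-3) = -9
Product = -63

-63


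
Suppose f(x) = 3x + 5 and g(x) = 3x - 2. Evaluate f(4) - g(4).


f(4) = 17
g(4) = 10
Difference = 7

7


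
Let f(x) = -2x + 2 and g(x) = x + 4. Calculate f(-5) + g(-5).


11


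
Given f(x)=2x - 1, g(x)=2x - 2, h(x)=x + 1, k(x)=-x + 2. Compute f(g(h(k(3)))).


k(3) = -1
h(-1) = 0
g(0) = -2
f(-2) = -5

-5


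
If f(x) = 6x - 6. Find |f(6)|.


30


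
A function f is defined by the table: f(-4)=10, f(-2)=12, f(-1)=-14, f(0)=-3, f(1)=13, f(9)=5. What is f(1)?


13


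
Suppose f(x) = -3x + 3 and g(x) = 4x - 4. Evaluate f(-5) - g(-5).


f(-5) = 18
g(-5) = -24
Difference = 42

42


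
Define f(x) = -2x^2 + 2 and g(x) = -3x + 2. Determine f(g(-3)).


g(-3) = 11
f(11) = (-2)*(11)^2 + 2 = -240

-240


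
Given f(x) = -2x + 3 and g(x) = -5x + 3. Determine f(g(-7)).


g(-7) = 38
f(38) = -73

-73


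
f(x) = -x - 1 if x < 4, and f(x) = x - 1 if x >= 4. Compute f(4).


4 satisfies x >= 4
f(4) = 3

3


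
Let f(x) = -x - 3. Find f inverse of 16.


Solve -x - 3 = 16
x = (16 + 3) / (-1) = -19

-19


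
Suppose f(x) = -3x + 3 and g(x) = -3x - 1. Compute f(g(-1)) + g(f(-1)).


f(g(-1)) = -3
g(f(-1)) = -19
Sum = -22

-22


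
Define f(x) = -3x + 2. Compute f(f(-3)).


-31


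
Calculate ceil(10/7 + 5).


10/7 = 1.4286
1.4286 + 5 = 6.4286
ceil(6.4286) = 7

7


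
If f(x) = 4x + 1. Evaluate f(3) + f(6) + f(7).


f(3) = 13
f(6) = 25
f(7) = 29
Sum = 67

67


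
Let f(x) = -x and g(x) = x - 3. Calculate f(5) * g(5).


f(5) = -5
g(5) = 2
Product = -10

-10


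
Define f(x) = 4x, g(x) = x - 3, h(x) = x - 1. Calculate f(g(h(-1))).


h(-1) = -2
g(-2) = -5
f(-5) = -20

-20


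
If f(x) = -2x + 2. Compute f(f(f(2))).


f(2) = -2
f(-2) = 6
f(6) = -10

-10


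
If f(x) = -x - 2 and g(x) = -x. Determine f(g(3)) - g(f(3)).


f(g(3)) = 1
g(f(3)) = 5
Difference = -4

-4


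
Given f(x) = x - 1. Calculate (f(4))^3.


f(4) = 3
(3)^3 = 27

27


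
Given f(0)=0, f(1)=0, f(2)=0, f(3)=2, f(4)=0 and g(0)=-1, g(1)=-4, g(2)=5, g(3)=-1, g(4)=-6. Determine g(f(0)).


f(0) = 0
g(0) = -1

-1


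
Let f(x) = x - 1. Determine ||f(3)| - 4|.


f(3) = 2
|2| = 2
|2 - 4| = 2

2


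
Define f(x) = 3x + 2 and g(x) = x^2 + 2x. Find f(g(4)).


74


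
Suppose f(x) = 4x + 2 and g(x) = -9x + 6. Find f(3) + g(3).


-7


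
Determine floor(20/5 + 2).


20/5 = 4
4 + 2 = 6
floor(6) = 6

6


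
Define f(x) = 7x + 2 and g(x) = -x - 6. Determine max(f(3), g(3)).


f(3) = 23
g(3) = -9
max = 23

23


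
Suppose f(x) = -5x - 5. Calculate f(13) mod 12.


2


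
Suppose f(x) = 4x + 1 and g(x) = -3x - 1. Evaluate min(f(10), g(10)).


f(10) = 41
g(10) = -31
min = -31

-31


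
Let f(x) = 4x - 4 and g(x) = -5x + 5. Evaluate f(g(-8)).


g(-8) = 45
f(45) = 176

176


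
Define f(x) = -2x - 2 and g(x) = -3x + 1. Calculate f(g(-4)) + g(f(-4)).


f(g(-4)) = -28
g(f(-4)) = -17
Sum = -45

-45


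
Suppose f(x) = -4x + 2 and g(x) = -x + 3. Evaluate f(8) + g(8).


-35


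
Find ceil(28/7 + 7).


28/7 = 4
4 + 7 = 11
ceil(11) = 11

11


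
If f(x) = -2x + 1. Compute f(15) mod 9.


f(15) = -29
-29 mod 9 = 7

7


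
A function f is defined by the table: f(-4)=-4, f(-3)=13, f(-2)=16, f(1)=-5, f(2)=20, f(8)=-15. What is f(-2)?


Reading from the table at x = -2

16


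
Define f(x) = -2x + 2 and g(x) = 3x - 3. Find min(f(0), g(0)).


f(0) = 2
g(0) = -3
min = -3

-3


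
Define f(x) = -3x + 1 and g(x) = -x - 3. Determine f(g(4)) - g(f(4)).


f(g(4)) = 22
g(f(4)) = 8
Difference = 14

14


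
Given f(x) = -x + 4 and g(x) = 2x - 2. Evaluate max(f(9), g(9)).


f(9) = -5
g(9) = 16
max = 16

16


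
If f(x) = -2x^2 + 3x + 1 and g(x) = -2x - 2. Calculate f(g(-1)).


g(-1) = 0
f(0) = (-2)*(0)^2 + 3*(0) + 1 = 1

1


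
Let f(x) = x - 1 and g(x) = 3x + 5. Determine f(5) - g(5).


f(5) = 4
g(5) = 20
Difference = -16

-16


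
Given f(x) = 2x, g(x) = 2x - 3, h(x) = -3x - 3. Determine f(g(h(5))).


h(5) = -18
g(-18) = -39
f(-39) = -78

-78


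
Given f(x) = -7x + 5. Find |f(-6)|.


f(-6) = 47
|47| = 47

47


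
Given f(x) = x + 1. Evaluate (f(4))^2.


f(4) = 5
(5)^2 = 25

25


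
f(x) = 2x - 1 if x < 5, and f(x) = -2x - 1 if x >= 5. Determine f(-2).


-2 satisfies x < 5
f(-2) = -5

-5


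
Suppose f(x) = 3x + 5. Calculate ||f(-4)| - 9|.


f(-4) = -7
|-7| = 7
|7 - 9| = 2

2


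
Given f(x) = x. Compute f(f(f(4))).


f(4) = 4
f(4) = 4
f(4) = 4

4


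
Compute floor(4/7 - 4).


4/7 = 0.5714
0.5714 - 4 = -3.4286
floor(-3.4286) = -4

-4


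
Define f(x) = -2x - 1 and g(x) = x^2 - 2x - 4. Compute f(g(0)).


g(0) = -4
f(-4) = 7

7


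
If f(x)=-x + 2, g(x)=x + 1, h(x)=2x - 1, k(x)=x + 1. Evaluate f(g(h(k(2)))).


k(2) = 3
h(3) = 5
g(5) = 6
f(6) = -4

-4


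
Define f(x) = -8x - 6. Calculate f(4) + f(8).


-108


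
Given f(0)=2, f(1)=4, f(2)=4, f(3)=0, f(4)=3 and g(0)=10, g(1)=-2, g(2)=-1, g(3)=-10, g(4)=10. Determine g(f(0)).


f(0) = 2
g(2) = -1

-1


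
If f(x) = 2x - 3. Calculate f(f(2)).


f(2) = 1
f(1) = -1

-1


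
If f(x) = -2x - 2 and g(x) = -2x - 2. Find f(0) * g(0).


f(0) = -2
g(0) = -2
Product = 4

4


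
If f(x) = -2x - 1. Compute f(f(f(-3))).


21


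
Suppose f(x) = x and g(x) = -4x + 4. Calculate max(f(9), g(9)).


f(9) = 9
g(9) = -32
max = 9

9


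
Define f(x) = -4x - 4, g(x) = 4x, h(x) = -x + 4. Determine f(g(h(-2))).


h(-2) = 6
g(6) = 24
f(24) = -100

-100


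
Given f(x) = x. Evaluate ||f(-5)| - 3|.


f(-5) = -5
|-5| = 5
|5 - 3| = 2

2


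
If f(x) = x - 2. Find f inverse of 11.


Solve x - 2 = 11
x = (11 + 2) / 1 = 13

13


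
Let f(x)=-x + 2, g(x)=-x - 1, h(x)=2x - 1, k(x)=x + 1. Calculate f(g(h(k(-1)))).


k(-1) = 0
h(0) = -1
g(-1) = 0
f(0) = 2

2


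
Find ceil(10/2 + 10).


10/2 = 5
5 + 10 = 15
ceil(15) = 15

15


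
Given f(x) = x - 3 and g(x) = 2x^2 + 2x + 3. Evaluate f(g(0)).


g(0) = 3
f(3) = 0

0


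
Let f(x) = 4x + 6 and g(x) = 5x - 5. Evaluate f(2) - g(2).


f(2) = 14
g(2) = 5
Difference = 9

9


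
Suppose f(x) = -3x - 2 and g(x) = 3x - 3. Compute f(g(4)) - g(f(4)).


16


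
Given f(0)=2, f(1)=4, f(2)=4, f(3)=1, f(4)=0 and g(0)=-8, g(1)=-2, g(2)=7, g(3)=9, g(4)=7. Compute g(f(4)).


f(4) = 0
g(0) = -8

-8


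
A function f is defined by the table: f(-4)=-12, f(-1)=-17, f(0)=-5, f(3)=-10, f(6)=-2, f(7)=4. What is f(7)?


Reading from the table at x = 7

4


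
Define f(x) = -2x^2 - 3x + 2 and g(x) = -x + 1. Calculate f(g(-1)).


-12


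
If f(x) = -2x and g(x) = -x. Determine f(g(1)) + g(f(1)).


4


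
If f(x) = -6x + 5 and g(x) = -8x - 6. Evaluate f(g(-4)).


g(-4) = 26
f(26) = -151

-151


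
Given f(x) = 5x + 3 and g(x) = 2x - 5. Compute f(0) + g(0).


f(0) = 3
g(0) = -5
Sum = -2

-2


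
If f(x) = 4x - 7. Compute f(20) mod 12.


1


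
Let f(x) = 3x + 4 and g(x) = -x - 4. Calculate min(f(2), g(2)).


f(2) = 10
g(2) = -6
min = -6

-6


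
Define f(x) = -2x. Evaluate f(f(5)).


f(5) = -10
f(-10) = 20

20


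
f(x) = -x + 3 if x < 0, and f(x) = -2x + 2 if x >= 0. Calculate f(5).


5 satisfies x >= 0
f(5) = -8

-8


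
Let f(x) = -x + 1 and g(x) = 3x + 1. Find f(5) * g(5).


f(5) = -4
g(5) = 16
Product = -64

-64


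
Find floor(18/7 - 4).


-2


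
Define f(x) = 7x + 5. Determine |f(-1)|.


2


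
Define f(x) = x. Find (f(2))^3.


f(2) = 2
(2)^3 = 8

8


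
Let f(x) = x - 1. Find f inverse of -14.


Solve x - 1 = -14
x = (-14 + 1) / 1 = -13

-13


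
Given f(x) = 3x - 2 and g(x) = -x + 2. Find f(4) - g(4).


f(4) = 10
g(4) = -2
Difference = 12

12


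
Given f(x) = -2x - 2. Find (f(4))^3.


-1000


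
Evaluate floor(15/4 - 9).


15/4 = 3.75
3.75 - 9 = -5.25
floor(-5.25) = -6

-6


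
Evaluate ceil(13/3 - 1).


4


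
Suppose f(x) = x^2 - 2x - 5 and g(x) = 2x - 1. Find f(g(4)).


g(4) = 7
f(7) = 1*(7)^2 - 2*(7) - 5 = 30

30


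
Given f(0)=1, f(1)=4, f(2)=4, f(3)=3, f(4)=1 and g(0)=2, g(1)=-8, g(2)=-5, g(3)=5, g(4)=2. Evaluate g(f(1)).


f(1) = 4
g(4) = 2

2


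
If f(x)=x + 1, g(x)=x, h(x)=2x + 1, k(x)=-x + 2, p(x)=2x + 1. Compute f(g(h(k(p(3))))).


p(3) = 7
k(7) = -5
h(-5) = -9
g(-9) = -9
f(-9) = -8

-8


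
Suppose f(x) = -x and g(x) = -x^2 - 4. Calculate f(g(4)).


g(4) = -20
f(-20) = 20

20


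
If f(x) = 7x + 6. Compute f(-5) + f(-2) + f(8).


f(-5) = -29
f(-2) = -8
f(8) = 62
Sum = 25

25


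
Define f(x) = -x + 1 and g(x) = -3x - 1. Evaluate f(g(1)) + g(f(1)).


f(g(1)) = 5
g(f(1)) = -1
Sum = 4

4


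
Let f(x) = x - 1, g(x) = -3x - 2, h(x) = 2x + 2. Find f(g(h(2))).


h(2) = 6
g(6) = -20
f(-20) = -21

-21


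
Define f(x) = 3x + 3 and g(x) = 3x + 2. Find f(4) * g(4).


f(4) = 15
g(4) = 14
Product = 210

210


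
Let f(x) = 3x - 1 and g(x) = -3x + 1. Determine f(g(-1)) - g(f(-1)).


-2


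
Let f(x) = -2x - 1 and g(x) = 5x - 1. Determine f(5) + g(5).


f(5) = -11
g(5) = 24
Sum = 13

13


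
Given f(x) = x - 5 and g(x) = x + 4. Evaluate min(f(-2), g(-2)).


f(-2) = -7
g(-2) = 2
min = -7

-7


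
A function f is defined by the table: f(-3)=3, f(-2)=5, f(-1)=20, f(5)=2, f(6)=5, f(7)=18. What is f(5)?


Reading from the table at x = 5

2


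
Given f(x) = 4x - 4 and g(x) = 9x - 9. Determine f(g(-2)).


g(-2) = -27
f(-27) = -112

-112


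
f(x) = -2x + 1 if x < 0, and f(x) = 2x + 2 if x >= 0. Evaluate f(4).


4 satisfies x >= 0
f(4) = 10

10


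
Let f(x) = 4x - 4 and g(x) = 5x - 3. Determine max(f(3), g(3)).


f(3) = 8
g(3) = 12
max = 12

12


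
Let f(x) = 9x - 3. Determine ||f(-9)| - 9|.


f(-9) = -84
|-84| = 84
|84 - 9| = 75

75


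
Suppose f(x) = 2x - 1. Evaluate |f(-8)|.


f(-8) = -17
|-17| = 17

17


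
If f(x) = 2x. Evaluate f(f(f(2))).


16


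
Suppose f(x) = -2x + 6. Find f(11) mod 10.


f(11) = -16
-16 mod 10 = 4

4


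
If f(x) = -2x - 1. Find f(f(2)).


9


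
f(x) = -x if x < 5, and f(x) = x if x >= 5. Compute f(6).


6


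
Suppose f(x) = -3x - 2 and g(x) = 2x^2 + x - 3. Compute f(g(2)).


g(2) = 7
f(7) = -23

-23


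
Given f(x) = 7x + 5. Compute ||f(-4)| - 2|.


21


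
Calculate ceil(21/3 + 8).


21/3 = 7
7 + 8 = 15
ceil(15) = 15

15


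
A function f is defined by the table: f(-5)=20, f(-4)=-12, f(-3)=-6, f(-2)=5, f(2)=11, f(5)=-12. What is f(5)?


-12


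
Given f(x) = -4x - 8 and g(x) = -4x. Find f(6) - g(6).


-8


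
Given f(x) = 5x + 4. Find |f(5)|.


f(5) = 29
|29| = 29

29


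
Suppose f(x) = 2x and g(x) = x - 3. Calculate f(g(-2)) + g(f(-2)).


f(g(-2)) = -10
g(f(-2)) = -7
Sum = -17

-17


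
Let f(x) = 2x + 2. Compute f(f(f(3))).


f(3) = 8
f(8) = 18
f(18) = 38

38


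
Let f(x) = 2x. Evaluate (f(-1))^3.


f(-1) = -2
(-2)^3 = -8

-8


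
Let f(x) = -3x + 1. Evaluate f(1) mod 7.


f(1) = -2
-2 mod 7 = 5

5


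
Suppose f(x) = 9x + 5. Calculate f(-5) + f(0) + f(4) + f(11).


f(-5) = -40
f(0) = 5
f(4) = 41
f(11) = 104
Sum = 110

110


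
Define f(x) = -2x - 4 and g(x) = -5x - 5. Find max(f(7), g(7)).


f(7) = -18
g(7) = -40
max = -18

-18


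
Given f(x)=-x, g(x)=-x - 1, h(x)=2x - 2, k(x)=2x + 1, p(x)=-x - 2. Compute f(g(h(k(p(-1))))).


-3


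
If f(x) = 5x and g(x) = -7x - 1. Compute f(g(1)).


g(1) = -8
f(-8) = -40

-40


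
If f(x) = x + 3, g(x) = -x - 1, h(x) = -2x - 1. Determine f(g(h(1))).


h(1) = -3
g(-3) = 2
f(2) = 5

5


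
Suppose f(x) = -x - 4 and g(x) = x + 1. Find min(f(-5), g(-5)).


f(-5) = 1
g(-5) = -4
min = -4

-4


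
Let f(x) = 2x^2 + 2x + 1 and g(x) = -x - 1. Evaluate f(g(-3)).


g(-3) = 2
f(2) = 2*(2)^2 + 2*(2) + 1 = 13

13
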